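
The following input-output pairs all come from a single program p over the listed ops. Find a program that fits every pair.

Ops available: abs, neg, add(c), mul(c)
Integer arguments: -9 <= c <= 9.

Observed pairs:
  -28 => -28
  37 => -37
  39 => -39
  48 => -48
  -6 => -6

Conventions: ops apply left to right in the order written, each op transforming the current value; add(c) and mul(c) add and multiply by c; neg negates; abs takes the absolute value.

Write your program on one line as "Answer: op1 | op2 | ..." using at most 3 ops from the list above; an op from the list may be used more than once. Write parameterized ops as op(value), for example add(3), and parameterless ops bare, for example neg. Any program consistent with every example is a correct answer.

neg | abs | mul(-1)

Check, running the answer program on each example:
  -28 -> 28 -> 28 -> -28
  37 -> -37 -> 37 -> -37
  39 -> -39 -> 39 -> -39
  48 -> -48 -> 48 -> -48
  -6 -> 6 -> 6 -> -6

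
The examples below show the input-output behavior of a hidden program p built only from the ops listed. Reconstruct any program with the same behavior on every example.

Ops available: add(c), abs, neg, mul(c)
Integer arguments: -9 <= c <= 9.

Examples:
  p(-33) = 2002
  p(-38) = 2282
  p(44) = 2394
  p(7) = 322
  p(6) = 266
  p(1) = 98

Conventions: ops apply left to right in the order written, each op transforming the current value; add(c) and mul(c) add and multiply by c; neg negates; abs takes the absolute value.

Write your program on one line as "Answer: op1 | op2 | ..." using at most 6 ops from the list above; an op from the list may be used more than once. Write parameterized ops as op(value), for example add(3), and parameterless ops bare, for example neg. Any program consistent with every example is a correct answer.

add(-2) | abs | mul(8) | add(6) | mul(-7) | abs

Check, running the answer program on each example:
  -33 -> -35 -> 35 -> 280 -> 286 -> -2002 -> 2002
  -38 -> -40 -> 40 -> 320 -> 326 -> -2282 -> 2282
  44 -> 42 -> 42 -> 336 -> 342 -> -2394 -> 2394
  7 -> 5 -> 5 -> 40 -> 46 -> -322 -> 322
  6 -> 4 -> 4 -> 32 -> 38 -> -266 -> 266
  1 -> -1 -> 1 -> 8 -> 14 -> -98 -> 98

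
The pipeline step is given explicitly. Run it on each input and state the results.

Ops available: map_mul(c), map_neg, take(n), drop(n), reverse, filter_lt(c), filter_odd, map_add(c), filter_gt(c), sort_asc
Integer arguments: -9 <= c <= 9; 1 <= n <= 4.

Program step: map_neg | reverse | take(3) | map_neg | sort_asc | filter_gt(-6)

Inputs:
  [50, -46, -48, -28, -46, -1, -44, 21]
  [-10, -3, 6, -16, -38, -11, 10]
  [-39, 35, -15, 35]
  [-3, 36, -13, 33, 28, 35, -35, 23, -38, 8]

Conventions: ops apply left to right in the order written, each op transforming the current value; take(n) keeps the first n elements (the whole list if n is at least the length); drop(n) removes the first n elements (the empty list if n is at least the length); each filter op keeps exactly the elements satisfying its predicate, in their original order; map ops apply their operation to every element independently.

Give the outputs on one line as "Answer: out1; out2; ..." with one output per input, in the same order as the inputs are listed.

Execution, op by op:
  [50, -46, -48, -28, -46, -1, -44, 21] -> [-50, 46, 48, 28, 46, 1, 44, -21] -> [-21, 44, 1, 46, 28, 48, 46, -50] -> [-21, 44, 1] -> [21, -44, -1] -> [-44, -1, 21] -> [-1, 21]
  [-10, -3, 6, -16, -38, -11, 10] -> [10, 3, -6, 16, 38, 11, -10] -> [-10, 11, 38, 16, -6, 3, 10] -> [-10, 11, 38] -> [10, -11, -38] -> [-38, -11, 10] -> [10]
  [-39, 35, -15, 35] -> [39, -35, 15, -35] -> [-35, 15, -35, 39] -> [-35, 15, -35] -> [35, -15, 35] -> [-15, 35, 35] -> [35, 35]
  [-3, 36, -13, 33, 28, 35, -35, 23, -38, 8] -> [3, -36, 13, -33, -28, -35, 35, -23, 38, -8] -> [-8, 38, -23, 35, -35, -28, -33, 13, -36, 3] -> [-8, 38, -23] -> [8, -38, 23] -> [-38, 8, 23] -> [8, 23]

[-1, 21]; [10]; [35, 35]; [8, 23]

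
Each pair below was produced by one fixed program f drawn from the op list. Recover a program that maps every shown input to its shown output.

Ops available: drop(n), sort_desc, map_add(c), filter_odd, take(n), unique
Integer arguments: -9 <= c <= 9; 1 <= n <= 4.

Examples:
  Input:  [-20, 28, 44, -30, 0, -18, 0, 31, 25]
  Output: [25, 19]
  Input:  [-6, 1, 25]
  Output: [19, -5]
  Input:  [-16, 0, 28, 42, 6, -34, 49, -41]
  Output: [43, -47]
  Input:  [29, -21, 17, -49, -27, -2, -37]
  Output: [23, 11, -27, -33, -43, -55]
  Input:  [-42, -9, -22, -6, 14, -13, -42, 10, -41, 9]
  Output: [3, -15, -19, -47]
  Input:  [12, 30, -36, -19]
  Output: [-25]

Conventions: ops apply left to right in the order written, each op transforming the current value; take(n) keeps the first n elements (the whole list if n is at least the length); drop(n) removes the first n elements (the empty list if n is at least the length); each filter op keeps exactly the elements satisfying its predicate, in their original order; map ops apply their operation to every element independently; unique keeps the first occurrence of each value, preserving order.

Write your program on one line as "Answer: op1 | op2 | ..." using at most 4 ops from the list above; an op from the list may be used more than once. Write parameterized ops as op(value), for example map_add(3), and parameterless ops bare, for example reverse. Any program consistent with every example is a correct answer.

sort_desc | filter_odd | map_add(-6)

Check, running the answer program on each example:
  [-20, 28, 44, -30, 0, -18, 0, 31, 25] -> [44, 31, 28, 25, 0, 0, -18, -20, -30] -> [31, 25] -> [25, 19]
  [-6, 1, 25] -> [25, 1, -6] -> [25, 1] -> [19, -5]
  [-16, 0, 28, 42, 6, -34, 49, -41] -> [49, 42, 28, 6, 0, -16, -34, -41] -> [49, -41] -> [43, -47]
  [29, -21, 17, -49, -27, -2, -37] -> [29, 17, -2, -21, -27, -37, -49] -> [29, 17, -21, -27, -37, -49] -> [23, 11, -27, -33, -43, -55]
  [-42, -9, -22, -6, 14, -13, -42, 10, -41, 9] -> [14, 10, 9, -6, -9, -13, -22, -41, -42, -42] -> [9, -9, -13, -41] -> [3, -15, -19, -47]
  [12, 30, -36, -19] -> [30, 12, -19, -36] -> [-19] -> [-25]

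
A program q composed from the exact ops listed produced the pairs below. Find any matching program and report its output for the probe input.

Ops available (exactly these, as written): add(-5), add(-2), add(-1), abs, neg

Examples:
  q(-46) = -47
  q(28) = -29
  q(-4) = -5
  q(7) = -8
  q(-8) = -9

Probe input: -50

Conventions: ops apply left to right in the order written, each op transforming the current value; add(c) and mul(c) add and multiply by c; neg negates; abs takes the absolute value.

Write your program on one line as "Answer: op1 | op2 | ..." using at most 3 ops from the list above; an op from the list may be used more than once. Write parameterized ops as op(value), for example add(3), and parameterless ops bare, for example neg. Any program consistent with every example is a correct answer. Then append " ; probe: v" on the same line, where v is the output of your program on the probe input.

abs | neg | add(-1) ; probe: -51

Check, running the answer program on each example:
  -46 -> 46 -> -46 -> -47
  28 -> 28 -> -28 -> -29
  -4 -> 4 -> -4 -> -5
  7 -> 7 -> -7 -> -8
  -8 -> 8 -> -8 -> -9
  probe: -50 -> 50 -> -50 -> -51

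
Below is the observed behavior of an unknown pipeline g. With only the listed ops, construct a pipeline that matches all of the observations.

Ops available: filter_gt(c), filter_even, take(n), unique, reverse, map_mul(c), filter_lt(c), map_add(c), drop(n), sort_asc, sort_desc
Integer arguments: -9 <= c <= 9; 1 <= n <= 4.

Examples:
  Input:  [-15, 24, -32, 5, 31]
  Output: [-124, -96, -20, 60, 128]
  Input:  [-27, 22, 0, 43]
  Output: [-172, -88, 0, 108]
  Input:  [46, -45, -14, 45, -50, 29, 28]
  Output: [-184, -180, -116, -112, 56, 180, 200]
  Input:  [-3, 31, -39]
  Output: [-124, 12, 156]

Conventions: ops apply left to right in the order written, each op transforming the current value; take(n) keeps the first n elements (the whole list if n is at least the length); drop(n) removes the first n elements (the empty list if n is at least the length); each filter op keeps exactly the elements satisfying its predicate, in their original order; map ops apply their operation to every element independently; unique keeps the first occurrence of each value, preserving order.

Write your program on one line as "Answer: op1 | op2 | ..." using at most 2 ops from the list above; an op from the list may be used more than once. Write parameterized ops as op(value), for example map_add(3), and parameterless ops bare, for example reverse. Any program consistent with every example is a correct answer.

map_mul(-4) | sort_asc

Check, running the answer program on each example:
  [-15, 24, -32, 5, 31] -> [60, -96, 128, -20, -124] -> [-124, -96, -20, 60, 128]
  [-27, 22, 0, 43] -> [108, -88, 0, -172] -> [-172, -88, 0, 108]
  [46, -45, -14, 45, -50, 29, 28] -> [-184, 180, 56, -180, 200, -116, -112] -> [-184, -180, -116, -112, 56, 180, 200]
  [-3, 31, -39] -> [12, -124, 156] -> [-124, 12, 156]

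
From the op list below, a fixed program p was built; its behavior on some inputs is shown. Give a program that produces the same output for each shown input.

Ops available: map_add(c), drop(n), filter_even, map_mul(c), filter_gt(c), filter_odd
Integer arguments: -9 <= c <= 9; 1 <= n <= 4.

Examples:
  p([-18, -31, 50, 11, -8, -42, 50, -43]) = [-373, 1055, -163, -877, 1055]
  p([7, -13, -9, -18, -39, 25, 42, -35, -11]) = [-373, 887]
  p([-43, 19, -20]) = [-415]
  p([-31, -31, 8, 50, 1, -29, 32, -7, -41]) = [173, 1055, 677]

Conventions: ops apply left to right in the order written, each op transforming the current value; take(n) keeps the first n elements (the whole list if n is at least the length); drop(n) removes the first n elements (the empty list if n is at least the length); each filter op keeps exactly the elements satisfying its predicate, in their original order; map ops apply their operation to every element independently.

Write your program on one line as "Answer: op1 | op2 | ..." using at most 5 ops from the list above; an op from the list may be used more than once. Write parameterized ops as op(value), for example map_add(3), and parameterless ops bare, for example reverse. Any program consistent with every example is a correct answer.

filter_even | map_mul(3) | map_mul(7) | map_add(5)

Check, running the answer program on each example:
  [-18, -31, 50, 11, -8, -42, 50, -43] -> [-18, 50, -8, -42, 50] -> [-54, 150, -24, -126, 150] -> [-378, 1050, -168, -882, 1050] -> [-373, 1055, -163, -877, 1055]
  [7, -13, -9, -18, -39, 25, 42, -35, -11] -> [-18, 42] -> [-54, 126] -> [-378, 882] -> [-373, 887]
  [-43, 19, -20] -> [-20] -> [-60] -> [-420] -> [-415]
  [-31, -31, 8, 50, 1, -29, 32, -7, -41] -> [8, 50, 32] -> [24, 150, 96] -> [168, 1050, 672] -> [173, 1055, 677]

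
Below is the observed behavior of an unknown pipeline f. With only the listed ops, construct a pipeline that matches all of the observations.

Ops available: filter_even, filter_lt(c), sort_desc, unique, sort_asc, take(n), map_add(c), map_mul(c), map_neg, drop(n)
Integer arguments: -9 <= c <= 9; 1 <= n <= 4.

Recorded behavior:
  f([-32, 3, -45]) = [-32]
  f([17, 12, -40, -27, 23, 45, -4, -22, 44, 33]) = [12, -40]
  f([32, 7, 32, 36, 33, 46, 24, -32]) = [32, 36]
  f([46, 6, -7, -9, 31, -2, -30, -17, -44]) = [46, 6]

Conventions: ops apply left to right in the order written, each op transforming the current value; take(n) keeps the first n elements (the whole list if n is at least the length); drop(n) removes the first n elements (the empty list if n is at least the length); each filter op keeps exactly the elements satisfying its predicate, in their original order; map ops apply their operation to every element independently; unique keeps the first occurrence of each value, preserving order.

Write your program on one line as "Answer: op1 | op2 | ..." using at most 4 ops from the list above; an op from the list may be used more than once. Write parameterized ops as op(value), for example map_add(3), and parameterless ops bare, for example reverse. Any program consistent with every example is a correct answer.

unique | filter_even | take(2)

Check, running the answer program on each example:
  [-32, 3, -45] -> [-32, 3, -45] -> [-32] -> [-32]
  [17, 12, -40, -27, 23, 45, -4, -22, 44, 33] -> [17, 12, -40, -27, 23, 45, -4, -22, 44, 33] -> [12, -40, -4, -22, 44] -> [12, -40]
  [32, 7, 32, 36, 33, 46, 24, -32] -> [32, 7, 36, 33, 46, 24, -32] -> [32, 36, 46, 24, -32] -> [32, 36]
  [46, 6, -7, -9, 31, -2, -30, -17, -44] -> [46, 6, -7, -9, 31, -2, -30, -17, -44] -> [46, 6, -2, -30, -44] -> [46, 6]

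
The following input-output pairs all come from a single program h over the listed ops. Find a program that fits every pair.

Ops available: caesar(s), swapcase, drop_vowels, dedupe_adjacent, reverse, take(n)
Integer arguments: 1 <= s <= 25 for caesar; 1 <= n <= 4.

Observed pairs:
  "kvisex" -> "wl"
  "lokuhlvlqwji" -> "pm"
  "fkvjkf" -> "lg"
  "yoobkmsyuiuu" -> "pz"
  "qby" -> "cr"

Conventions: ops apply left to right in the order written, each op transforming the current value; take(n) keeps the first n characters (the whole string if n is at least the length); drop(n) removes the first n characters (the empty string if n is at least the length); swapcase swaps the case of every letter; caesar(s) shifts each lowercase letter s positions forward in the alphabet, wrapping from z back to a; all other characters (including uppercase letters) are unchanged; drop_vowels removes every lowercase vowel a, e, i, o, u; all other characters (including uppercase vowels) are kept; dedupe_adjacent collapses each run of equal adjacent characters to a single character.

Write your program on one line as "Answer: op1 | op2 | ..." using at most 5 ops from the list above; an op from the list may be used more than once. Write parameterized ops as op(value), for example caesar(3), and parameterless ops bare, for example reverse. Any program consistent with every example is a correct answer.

caesar(6) | take(2) | reverse | caesar(21)

Check, running the answer program on each example:
  "kvisex" -> "qboykd" -> "qb" -> "bq" -> "wl"
  "lokuhlvlqwji" -> "ruqanrbrwcpo" -> "ru" -> "ur" -> "pm"
  "fkvjkf" -> "lqbpql" -> "lq" -> "ql" -> "lg"
  "yoobkmsyuiuu" -> "euuhqsyeaoaa" -> "eu" -> "ue" -> "pz"
  "qby" -> "whe" -> "wh" -> "hw" -> "cr"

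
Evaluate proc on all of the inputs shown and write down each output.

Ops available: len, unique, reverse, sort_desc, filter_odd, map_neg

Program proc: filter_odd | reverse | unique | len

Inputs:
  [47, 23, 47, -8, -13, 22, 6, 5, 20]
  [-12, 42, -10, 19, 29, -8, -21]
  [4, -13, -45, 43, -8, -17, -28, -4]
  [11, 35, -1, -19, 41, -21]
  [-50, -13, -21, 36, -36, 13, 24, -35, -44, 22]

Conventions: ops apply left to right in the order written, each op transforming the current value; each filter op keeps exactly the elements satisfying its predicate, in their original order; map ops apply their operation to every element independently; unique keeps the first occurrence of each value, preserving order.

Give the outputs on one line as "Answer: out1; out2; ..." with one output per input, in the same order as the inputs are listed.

Execution, op by op:
  [47, 23, 47, -8, -13, 22, 6, 5, 20] -> [47, 23, 47, -13, 5] -> [5, -13, 47, 23, 47] -> [5, -13, 47, 23] -> 4
  [-12, 42, -10, 19, 29, -8, -21] -> [19, 29, -21] -> [-21, 29, 19] -> [-21, 29, 19] -> 3
  [4, -13, -45, 43, -8, -17, -28, -4] -> [-13, -45, 43, -17] -> [-17, 43, -45, -13] -> [-17, 43, -45, -13] -> 4
  [11, 35, -1, -19, 41, -21] -> [11, 35, -1, -19, 41, -21] -> [-21, 41, -19, -1, 35, 11] -> [-21, 41, -19, -1, 35, 11] -> 6
  [-50, -13, -21, 36, -36, 13, 24, -35, -44, 22] -> [-13, -21, 13, -35] -> [-35, 13, -21, -13] -> [-35, 13, -21, -13] -> 4

4; 3; 4; 6; 4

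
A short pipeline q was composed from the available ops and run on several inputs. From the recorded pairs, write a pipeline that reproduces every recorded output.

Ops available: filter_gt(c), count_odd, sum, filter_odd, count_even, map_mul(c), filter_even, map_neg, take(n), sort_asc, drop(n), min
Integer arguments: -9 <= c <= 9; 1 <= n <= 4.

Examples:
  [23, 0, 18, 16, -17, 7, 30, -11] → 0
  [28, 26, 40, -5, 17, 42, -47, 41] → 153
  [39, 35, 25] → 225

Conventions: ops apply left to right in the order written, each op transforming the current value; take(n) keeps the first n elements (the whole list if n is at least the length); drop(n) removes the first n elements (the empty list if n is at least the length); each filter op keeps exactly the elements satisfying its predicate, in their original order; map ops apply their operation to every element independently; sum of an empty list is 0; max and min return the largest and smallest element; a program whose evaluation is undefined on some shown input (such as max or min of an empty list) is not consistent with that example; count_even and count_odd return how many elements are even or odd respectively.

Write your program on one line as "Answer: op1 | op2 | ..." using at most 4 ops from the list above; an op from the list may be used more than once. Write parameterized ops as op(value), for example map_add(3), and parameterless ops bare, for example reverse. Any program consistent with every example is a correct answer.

map_mul(9) | filter_gt(-6) | min

Check, running the answer program on each example:
  [23, 0, 18, 16, -17, 7, 30, -11] -> [207, 0, 162, 144, -153, 63, 270, -99] -> [207, 0, 162, 144, 63, 270] -> 0
  [28, 26, 40, -5, 17, 42, -47, 41] -> [252, 234, 360, -45, 153, 378, -423, 369] -> [252, 234, 360, 153, 378, 369] -> 153
  [39, 35, 25] -> [351, 315, 225] -> [351, 315, 225] -> 225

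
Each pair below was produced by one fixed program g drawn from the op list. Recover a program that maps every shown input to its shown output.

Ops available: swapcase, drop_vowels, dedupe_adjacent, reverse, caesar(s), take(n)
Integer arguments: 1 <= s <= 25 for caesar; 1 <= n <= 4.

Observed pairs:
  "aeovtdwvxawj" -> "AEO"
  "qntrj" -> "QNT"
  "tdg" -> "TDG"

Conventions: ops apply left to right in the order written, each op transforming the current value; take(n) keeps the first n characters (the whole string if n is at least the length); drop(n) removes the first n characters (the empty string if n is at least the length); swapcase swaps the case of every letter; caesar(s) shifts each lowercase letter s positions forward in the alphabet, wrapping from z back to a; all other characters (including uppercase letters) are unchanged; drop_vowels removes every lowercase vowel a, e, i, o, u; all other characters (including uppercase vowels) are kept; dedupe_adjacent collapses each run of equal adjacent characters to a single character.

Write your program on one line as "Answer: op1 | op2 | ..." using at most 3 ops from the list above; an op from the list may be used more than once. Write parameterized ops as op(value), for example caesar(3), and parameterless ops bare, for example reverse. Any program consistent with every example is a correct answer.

swapcase | take(3)

Check, running the answer program on each example:
  "aeovtdwvxawj" -> "AEOVTDWVXAWJ" -> "AEO"
  "qntrj" -> "QNTRJ" -> "QNT"
  "tdg" -> "TDG" -> "TDG"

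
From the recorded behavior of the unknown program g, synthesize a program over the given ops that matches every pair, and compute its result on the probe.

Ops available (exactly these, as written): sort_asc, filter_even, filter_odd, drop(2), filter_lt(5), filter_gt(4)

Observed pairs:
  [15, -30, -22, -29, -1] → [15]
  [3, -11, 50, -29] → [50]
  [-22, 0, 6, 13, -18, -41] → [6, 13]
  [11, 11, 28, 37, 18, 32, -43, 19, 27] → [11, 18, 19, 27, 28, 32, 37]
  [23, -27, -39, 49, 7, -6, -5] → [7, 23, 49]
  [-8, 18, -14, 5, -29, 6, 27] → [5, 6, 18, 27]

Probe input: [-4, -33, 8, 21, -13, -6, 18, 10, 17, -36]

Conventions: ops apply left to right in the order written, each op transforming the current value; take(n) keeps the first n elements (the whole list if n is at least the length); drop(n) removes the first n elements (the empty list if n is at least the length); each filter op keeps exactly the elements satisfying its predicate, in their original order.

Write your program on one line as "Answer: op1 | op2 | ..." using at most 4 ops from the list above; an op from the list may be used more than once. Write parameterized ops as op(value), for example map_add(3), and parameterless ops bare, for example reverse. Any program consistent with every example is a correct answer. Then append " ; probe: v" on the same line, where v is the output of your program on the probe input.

sort_asc | drop(2) | filter_gt(4) ; probe: [8, 10, 17, 18, 21]

Check, running the answer program on each example:
  [15, -30, -22, -29, -1] -> [-30, -29, -22, -1, 15] -> [-22, -1, 15] -> [15]
  [3, -11, 50, -29] -> [-29, -11, 3, 50] -> [3, 50] -> [50]
  [-22, 0, 6, 13, -18, -41] -> [-41, -22, -18, 0, 6, 13] -> [-18, 0, 6, 13] -> [6, 13]
  [11, 11, 28, 37, 18, 32, -43, 19, 27] -> [-43, 11, 11, 18, 19, 27, 28, 32, 37] -> [11, 18, 19, 27, 28, 32, 37] -> [11, 18, 19, 27, 28, 32, 37]
  [23, -27, -39, 49, 7, -6, -5] -> [-39, -27, -6, -5, 7, 23, 49] -> [-6, -5, 7, 23, 49] -> [7, 23, 49]
  [-8, 18, -14, 5, -29, 6, 27] -> [-29, -14, -8, 5, 6, 18, 27] -> [-8, 5, 6, 18, 27] -> [5, 6, 18, 27]
  probe: [-4, -33, 8, 21, -13, -6, 18, 10, 17, -36] -> [-36, -33, -13, -6, -4, 8, 10, 17, 18, 21] -> [-13, -6, -4, 8, 10, 17, 18, 21] -> [8, 10, 17, 18, 21]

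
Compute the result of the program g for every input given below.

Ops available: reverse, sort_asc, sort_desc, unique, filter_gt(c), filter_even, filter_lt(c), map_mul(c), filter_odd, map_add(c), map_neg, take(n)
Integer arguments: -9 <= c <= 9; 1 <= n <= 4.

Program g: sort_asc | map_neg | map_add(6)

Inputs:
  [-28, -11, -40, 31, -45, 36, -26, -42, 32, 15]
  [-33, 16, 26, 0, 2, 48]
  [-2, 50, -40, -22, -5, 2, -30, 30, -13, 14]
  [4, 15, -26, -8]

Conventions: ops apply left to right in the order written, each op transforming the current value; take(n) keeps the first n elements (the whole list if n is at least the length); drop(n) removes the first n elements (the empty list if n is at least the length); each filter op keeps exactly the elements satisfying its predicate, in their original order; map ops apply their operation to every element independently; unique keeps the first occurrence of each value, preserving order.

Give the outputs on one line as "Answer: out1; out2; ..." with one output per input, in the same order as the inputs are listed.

[51, 48, 46, 34, 32, 17, -9, -25, -26, -30]; [39, 6, 4, -10, -20, -42]; [46, 36, 28, 19, 11, 8, 4, -8, -24, -44]; [32, 14, 2, -9]

Execution, op by op:
  [-28, -11, -40, 31, -45, 36, -26, -42, 32, 15] -> [-45, -42, -40, -28, -26, -11, 15, 31, 32, 36] -> [45, 42, 40, 28, 26, 11, -15, -31, -32, -36] -> [51, 48, 46, 34, 32, 17, -9, -25, -26, -30]
  [-33, 16, 26, 0, 2, 48] -> [-33, 0, 2, 16, 26, 48] -> [33, 0, -2, -16, -26, -48] -> [39, 6, 4, -10, -20, -42]
  [-2, 50, -40, -22, -5, 2, -30, 30, -13, 14] -> [-40, -30, -22, -13, -5, -2, 2, 14, 30, 50] -> [40, 30, 22, 13, 5, 2, -2, -14, -30, -50] -> [46, 36, 28, 19, 11, 8, 4, -8, -24, -44]
  [4, 15, -26, -8] -> [-26, -8, 4, 15] -> [26, 8, -4, -15] -> [32, 14, 2, -9]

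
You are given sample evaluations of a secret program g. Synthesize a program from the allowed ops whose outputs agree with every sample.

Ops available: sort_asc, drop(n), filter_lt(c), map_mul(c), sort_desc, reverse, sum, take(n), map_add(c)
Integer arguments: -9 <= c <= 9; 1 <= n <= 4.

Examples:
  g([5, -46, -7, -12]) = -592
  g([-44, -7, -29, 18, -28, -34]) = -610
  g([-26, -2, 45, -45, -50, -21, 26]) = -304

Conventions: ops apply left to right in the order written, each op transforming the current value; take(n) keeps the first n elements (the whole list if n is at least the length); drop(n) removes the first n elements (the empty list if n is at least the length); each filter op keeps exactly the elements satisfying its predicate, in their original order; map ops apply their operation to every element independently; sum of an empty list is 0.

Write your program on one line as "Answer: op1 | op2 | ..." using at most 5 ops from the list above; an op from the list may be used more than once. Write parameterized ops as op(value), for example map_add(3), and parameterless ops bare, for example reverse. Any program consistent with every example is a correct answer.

take(4) | map_mul(9) | map_add(-7) | map_add(-6) | sum

Check, running the answer program on each example:
  [5, -46, -7, -12] -> [5, -46, -7, -12] -> [45, -414, -63, -108] -> [38, -421, -70, -115] -> [32, -427, -76, -121] -> -592
  [-44, -7, -29, 18, -28, -34] -> [-44, -7, -29, 18] -> [-396, -63, -261, 162] -> [-403, -70, -268, 155] -> [-409, -76, -274, 149] -> -610
  [-26, -2, 45, -45, -50, -21, 26] -> [-26, -2, 45, -45] -> [-234, -18, 405, -405] -> [-241, -25, 398, -412] -> [-247, -31, 392, -418] -> -304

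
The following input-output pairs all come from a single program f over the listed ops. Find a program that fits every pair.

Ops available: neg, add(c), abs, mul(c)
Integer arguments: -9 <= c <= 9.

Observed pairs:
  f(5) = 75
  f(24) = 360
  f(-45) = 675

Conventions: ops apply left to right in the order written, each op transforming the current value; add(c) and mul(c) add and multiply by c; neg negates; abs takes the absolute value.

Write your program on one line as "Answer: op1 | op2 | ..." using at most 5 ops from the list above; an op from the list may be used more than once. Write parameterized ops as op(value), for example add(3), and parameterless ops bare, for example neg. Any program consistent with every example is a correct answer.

neg | mul(5) | mul(3) | abs

Check, running the answer program on each example:
  5 -> -5 -> -25 -> -75 -> 75
  24 -> -24 -> -120 -> -360 -> 360
  -45 -> 45 -> 225 -> 675 -> 675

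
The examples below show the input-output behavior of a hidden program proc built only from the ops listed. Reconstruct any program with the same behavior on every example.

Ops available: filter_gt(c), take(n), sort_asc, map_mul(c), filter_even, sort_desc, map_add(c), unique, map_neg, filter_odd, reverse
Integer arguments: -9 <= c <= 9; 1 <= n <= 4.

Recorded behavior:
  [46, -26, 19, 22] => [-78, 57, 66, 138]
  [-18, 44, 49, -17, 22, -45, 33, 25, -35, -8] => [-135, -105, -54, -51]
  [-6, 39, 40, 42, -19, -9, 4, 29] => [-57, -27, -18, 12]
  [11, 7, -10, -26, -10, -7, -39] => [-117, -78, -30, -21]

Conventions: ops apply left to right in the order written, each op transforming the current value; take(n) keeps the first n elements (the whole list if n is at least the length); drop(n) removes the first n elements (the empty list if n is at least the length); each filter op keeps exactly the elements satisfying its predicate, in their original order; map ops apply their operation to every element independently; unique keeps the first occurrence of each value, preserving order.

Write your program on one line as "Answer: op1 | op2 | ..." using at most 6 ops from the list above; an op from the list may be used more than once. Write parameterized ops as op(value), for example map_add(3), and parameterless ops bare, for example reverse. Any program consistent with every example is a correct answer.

sort_asc | map_mul(-3) | unique | map_neg | take(4)

Check, running the answer program on each example:
  [46, -26, 19, 22] -> [-26, 19, 22, 46] -> [78, -57, -66, -138] -> [78, -57, -66, -138] -> [-78, 57, 66, 138] -> [-78, 57, 66, 138]
  [-18, 44, 49, -17, 22, -45, 33, 25, -35, -8] -> [-45, -35, -18, -17, -8, 22, 25, 33, 44, 49] -> [135, 105, 54, 51, 24, -66, -75, -99, -132, -147] -> [135, 105, 54, 51, 24, -66, -75, -99, -132, -147] -> [-135, -105, -54, -51, -24, 66, 75, 99, 132, 147] -> [-135, -105, -54, -51]
  [-6, 39, 40, 42, -19, -9, 4, 29] -> [-19, -9, -6, 4, 29, 39, 40, 42] -> [57, 27, 18, -12, -87, -117, -120, -126] -> [57, 27, 18, -12, -87, -117, -120, -126] -> [-57, -27, -18, 12, 87, 117, 120, 126] -> [-57, -27, -18, 12]
  [11, 7, -10, -26, -10, -7, -39] -> [-39, -26, -10, -10, -7, 7, 11] -> [117, 78, 30, 30, 21, -21, -33] -> [117, 78, 30, 21, -21, -33] -> [-117, -78, -30, -21, 21, 33] -> [-117, -78, -30, -21]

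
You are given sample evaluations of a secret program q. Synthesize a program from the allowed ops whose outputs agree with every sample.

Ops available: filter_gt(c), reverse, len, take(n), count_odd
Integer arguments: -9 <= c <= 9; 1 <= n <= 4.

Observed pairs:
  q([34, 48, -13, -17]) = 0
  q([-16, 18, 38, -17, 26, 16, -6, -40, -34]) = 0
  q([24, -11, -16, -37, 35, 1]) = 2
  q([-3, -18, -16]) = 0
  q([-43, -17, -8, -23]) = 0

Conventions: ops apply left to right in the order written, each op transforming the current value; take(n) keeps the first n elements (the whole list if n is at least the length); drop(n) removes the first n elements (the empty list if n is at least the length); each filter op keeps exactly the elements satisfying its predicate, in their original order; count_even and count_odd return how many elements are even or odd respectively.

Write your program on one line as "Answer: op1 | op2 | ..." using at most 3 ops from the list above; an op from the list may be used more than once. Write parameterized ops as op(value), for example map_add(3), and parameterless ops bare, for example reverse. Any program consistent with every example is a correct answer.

filter_gt(-8) | filter_gt(-2) | count_odd

Check, running the answer program on each example:
  [34, 48, -13, -17] -> [34, 48] -> [34, 48] -> 0
  [-16, 18, 38, -17, 26, 16, -6, -40, -34] -> [18, 38, 26, 16, -6] -> [18, 38, 26, 16] -> 0
  [24, -11, -16, -37, 35, 1] -> [24, 35, 1] -> [24, 35, 1] -> 2
  [-3, -18, -16] -> [-3] -> [] -> 0
  [-43, -17, -8, -23] -> [] -> [] -> 0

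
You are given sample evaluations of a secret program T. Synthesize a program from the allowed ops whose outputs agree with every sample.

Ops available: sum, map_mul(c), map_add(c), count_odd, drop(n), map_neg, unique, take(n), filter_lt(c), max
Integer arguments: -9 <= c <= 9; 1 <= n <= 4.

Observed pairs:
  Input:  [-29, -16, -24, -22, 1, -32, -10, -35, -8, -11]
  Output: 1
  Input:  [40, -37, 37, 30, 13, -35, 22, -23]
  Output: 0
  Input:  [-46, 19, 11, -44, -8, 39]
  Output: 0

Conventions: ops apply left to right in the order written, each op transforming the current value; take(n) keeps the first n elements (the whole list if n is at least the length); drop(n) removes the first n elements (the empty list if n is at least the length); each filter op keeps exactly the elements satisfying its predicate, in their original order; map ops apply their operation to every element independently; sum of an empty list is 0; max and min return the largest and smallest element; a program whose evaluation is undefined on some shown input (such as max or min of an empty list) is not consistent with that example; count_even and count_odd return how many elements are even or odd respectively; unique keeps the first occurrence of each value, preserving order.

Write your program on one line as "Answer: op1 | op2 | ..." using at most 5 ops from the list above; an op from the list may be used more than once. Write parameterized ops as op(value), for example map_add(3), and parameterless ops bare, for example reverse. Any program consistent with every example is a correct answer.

map_add(-4) | drop(4) | drop(4) | count_odd

Check, running the answer program on each example:
  [-29, -16, -24, -22, 1, -32, -10, -35, -8, -11] -> [-33, -20, -28, -26, -3, -36, -14, -39, -12, -15] -> [-3, -36, -14, -39, -12, -15] -> [-12, -15] -> 1
  [40, -37, 37, 30, 13, -35, 22, -23] -> [36, -41, 33, 26, 9, -39, 18, -27] -> [9, -39, 18, -27] -> [] -> 0
  [-46, 19, 11, -44, -8, 39] -> [-50, 15, 7, -48, -12, 35] -> [-12, 35] -> [] -> 0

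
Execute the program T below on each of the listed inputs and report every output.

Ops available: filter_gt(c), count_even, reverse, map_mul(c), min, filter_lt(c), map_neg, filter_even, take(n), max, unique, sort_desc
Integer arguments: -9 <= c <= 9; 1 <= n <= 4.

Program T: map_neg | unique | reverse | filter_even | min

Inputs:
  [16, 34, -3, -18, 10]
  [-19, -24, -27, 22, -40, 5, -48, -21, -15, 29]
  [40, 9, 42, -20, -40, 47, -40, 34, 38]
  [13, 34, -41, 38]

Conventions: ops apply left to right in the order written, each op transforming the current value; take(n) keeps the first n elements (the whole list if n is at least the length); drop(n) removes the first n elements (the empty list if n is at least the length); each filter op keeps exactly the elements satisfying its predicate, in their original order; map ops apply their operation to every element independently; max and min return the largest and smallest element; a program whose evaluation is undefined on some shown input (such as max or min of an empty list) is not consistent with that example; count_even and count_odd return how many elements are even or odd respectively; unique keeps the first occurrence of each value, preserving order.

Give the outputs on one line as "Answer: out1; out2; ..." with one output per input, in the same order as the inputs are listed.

Execution, op by op:
  [16, 34, -3, -18, 10] -> [-16, -34, 3, 18, -10] -> [-16, -34, 3, 18, -10] -> [-10, 18, 3, -34, -16] -> [-10, 18, -34, -16] -> -34
  [-19, -24, -27, 22, -40, 5, -48, -21, -15, 29] -> [19, 24, 27, -22, 40, -5, 48, 21, 15, -29] -> [19, 24, 27, -22, 40, -5, 48, 21, 15, -29] -> [-29, 15, 21, 48, -5, 40, -22, 27, 24, 19] -> [48, 40, -22, 24] -> -22
  [40, 9, 42, -20, -40, 47, -40, 34, 38] -> [-40, -9, -42, 20, 40, -47, 40, -34, -38] -> [-40, -9, -42, 20, 40, -47, -34, -38] -> [-38, -34, -47, 40, 20, -42, -9, -40] -> [-38, -34, 40, 20, -42, -40] -> -42
  [13, 34, -41, 38] -> [-13, -34, 41, -38] -> [-13, -34, 41, -38] -> [-38, 41, -34, -13] -> [-38, -34] -> -38

-34; -22; -42; -38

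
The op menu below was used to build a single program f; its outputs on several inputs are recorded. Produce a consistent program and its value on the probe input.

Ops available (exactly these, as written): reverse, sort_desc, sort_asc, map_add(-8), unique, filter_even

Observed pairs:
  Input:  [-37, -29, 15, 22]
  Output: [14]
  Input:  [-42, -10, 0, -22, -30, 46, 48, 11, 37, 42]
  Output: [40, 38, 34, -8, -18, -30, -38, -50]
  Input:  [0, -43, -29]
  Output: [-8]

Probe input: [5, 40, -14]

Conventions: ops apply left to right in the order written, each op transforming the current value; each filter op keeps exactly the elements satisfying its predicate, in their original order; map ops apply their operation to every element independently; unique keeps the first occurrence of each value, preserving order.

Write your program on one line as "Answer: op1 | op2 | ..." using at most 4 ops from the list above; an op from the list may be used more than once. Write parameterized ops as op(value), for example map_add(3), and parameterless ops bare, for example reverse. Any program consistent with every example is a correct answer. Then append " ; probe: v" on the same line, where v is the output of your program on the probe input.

map_add(-8) | sort_desc | filter_even ; probe: [32, -22]

Check, running the answer program on each example:
  [-37, -29, 15, 22] -> [-45, -37, 7, 14] -> [14, 7, -37, -45] -> [14]
  [-42, -10, 0, -22, -30, 46, 48, 11, 37, 42] -> [-50, -18, -8, -30, -38, 38, 40, 3, 29, 34] -> [40, 38, 34, 29, 3, -8, -18, -30, -38, -50] -> [40, 38, 34, -8, -18, -30, -38, -50]
  [0, -43, -29] -> [-8, -51, -37] -> [-8, -37, -51] -> [-8]
  probe: [5, 40, -14] -> [-3, 32, -22] -> [32, -3, -22] -> [32, -22]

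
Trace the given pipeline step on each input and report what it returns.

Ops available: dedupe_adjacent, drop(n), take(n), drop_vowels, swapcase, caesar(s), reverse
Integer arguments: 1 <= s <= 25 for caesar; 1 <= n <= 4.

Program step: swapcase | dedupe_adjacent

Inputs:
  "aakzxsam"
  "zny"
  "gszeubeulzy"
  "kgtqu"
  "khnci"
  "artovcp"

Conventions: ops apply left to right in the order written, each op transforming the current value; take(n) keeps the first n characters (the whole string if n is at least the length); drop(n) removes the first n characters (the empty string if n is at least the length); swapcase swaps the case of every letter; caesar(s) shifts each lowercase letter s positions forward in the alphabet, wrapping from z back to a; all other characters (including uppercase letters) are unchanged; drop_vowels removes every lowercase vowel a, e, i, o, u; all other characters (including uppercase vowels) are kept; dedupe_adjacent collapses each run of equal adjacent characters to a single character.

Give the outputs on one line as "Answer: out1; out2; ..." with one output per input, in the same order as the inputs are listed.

Execution, op by op:
  "aakzxsam" -> "AAKZXSAM" -> "AKZXSAM"
  "zny" -> "ZNY" -> "ZNY"
  "gszeubeulzy" -> "GSZEUBEULZY" -> "GSZEUBEULZY"
  "kgtqu" -> "KGTQU" -> "KGTQU"
  "khnci" -> "KHNCI" -> "KHNCI"
  "artovcp" -> "ARTOVCP" -> "ARTOVCP"

"AKZXSAM"; "ZNY"; "GSZEUBEULZY"; "KGTQU"; "KHNCI"; "ARTOVCP"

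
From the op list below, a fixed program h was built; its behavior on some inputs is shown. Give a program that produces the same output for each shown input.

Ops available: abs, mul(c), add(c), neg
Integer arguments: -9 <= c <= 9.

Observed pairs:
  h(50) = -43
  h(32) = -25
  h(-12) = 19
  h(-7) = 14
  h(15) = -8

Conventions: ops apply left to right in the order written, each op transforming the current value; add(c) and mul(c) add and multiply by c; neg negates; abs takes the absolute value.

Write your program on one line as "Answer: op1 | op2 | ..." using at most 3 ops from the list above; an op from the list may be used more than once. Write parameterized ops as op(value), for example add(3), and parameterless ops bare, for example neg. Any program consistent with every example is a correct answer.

add(-7) | neg

Check, running the answer program on each example:
  50 -> 43 -> -43
  32 -> 25 -> -25
  -12 -> -19 -> 19
  -7 -> -14 -> 14
  15 -> 8 -> -8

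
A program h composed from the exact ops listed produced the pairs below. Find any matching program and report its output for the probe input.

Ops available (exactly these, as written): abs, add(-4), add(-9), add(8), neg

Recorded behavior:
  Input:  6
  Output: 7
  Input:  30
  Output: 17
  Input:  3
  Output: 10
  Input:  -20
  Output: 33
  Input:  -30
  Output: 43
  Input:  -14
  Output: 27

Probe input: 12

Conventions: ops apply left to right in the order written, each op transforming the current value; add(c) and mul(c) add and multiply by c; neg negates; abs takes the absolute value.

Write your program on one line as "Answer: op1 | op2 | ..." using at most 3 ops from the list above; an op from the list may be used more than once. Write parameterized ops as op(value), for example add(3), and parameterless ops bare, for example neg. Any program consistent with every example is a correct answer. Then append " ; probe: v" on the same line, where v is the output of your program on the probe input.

add(-9) | add(-4) | abs ; probe: 1

Check, running the answer program on each example:
  6 -> -3 -> -7 -> 7
  30 -> 21 -> 17 -> 17
  3 -> -6 -> -10 -> 10
  -20 -> -29 -> -33 -> 33
  -30 -> -39 -> -43 -> 43
  -14 -> -23 -> -27 -> 27
  probe: 12 -> 3 -> -1 -> 1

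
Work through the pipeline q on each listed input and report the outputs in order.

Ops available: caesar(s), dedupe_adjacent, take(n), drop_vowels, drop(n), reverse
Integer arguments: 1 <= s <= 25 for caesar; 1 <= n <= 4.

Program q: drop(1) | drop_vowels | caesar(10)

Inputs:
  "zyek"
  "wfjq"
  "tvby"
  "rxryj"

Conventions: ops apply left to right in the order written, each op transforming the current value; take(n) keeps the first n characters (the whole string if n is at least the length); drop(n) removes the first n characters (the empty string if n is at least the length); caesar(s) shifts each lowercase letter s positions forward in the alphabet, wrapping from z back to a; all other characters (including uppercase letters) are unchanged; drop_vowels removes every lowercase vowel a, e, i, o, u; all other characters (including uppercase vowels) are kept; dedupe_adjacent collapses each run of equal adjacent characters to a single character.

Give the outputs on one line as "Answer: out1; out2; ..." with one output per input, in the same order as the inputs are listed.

"iu"; "pta"; "fli"; "hbit"

Execution, op by op:
  "zyek" -> "yek" -> "yk" -> "iu"
  "wfjq" -> "fjq" -> "fjq" -> "pta"
  "tvby" -> "vby" -> "vby" -> "fli"
  "rxryj" -> "xryj" -> "xryj" -> "hbit"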